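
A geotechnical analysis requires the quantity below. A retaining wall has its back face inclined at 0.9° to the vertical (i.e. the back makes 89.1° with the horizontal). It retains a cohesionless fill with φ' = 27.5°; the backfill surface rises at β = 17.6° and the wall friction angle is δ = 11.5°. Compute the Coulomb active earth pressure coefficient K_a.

K_a = sin²(α+φ) / [sin²α · sin(α−δ) · (1 + √{sin(φ+δ)sin(φ−β) / (sin(α−δ)sin(α+β))})²].
With α = 89.1°, φ = 27.5°, δ = 11.5°, β = 17.6°: K_a = 0.4559.

0.456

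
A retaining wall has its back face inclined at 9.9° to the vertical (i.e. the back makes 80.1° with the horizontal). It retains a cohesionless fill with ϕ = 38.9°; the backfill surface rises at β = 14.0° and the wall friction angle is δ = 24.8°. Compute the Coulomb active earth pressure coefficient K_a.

0.340

K_a = sin²(α+φ) / [sin²α · sin(α−δ) · (1 + √{sin(φ+δ)sin(φ−β) / (sin(α−δ)sin(α+β))})²].
With α = 80.1°, φ = 38.9°, δ = 24.8°, β = 14.0°: K_a = 0.3403.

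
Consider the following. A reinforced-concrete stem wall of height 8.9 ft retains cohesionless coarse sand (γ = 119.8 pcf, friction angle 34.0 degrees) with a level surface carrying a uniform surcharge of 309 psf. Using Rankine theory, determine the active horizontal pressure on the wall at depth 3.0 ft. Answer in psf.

189 psf

K_a = (1 − sin φ)/(1 + sin φ) = 0.2827.
σ_v = γz + q = 119.8 × 3.0 + 309 = 668.4 psf.
σ_h = K_a σ_v = 0.2827 × 668.4 = 189.0 psf.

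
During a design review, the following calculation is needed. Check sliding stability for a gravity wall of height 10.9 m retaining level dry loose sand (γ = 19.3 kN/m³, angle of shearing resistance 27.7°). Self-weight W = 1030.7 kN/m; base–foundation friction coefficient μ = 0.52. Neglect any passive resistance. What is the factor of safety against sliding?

K_a = tan²(45° − 27.7°/2) = 0.3653.
P_a = ½K_aγH² = 0.5×0.3653×19.3×10.9² = 418.9 kN/m, acting at H/3 = 3.633 m above the base.
FS_sliding = μW / P_a = 0.52×1030.7 / 418.9 = 1.280.

1.28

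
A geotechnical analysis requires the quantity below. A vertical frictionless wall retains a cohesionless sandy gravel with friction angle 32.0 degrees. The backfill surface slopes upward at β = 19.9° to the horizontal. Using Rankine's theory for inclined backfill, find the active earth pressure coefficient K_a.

0.373

K_a = cos β · (cos β − √(cos²β − cos²φ)) / (cos β + √(cos²β − cos²φ)).
cos β = 0.9403, cos φ = 0.8480, √(cos²β − cos²φ) = 0.4061.
K_a = 0.9403 × (0.9403 − 0.4061)/(0.9403 + 0.4061) = 0.3730.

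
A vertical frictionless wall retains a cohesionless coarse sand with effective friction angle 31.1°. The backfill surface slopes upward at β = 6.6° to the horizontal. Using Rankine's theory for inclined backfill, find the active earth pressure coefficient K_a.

0.325

K_a = cos β · (cos β − √(cos²β − cos²φ)) / (cos β + √(cos²β − cos²φ)).
cos β = 0.9934, cos φ = 0.8563, √(cos²β − cos²φ) = 0.5036.
K_a = 0.9934 × (0.9934 − 0.5036)/(0.9934 + 0.5036) = 0.3250.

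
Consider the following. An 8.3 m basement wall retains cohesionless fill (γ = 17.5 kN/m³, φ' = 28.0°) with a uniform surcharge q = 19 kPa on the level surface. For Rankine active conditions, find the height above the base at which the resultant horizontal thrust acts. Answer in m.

K_a = 0.3610.
Triangular part P₁ = ½K_aγH² = 217.6 at H/3 = 2.767 m; rectangular part P₂ = K_a q H = 56.93 at H/2 = 4.150 m.
ȳ = (P₁·2.767 + P₂·4.150)/(P₁+P₂) = 3.054 m.

3.05 m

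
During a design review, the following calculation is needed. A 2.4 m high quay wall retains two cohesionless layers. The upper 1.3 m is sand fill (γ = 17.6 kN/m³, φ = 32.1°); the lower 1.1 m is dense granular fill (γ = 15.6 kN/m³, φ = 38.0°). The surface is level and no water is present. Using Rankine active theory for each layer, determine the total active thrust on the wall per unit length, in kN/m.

K_a1 = tan²(45°−32.1°/2) = 0.3060; K_a2 = tan²(45°−38.0°/2) = 0.2379.
Layer 1: σ at base = K_a1 γ₁ h₁ = 7.001 kPa; P₁ = ½×7.001×1.3 = 4.551.
Layer 2: σ_v at top = γ₁h₁ = 22.88; σ_h top = K_a2×22.88 = 5.443; σ_h base = K_a2×(22.88+15.6×1.1) = 9.525.
P₂ = ½(5.443+9.525)×1.1 = 8.232. Total P_a = 4.551+8.232 = 12.78 kN/m.

12.8 kN/m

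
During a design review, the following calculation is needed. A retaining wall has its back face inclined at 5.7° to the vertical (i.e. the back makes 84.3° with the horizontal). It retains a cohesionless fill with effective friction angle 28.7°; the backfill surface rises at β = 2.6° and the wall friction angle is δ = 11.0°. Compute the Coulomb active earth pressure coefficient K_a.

K_a = sin²(α+φ) / [sin²α · sin(α−δ) · (1 + √{sin(φ+δ)sin(φ−β) / (sin(α−δ)sin(α+β))})²].
With α = 84.3°, φ = 28.7°, δ = 11.0°, β = 2.6°: K_a = 0.3757.

0.376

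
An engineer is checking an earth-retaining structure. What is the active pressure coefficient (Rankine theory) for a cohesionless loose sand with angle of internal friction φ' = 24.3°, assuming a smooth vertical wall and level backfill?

0.417

K_a = tan²(45° − φ/2) = tan²(32.85°) = 0.4169.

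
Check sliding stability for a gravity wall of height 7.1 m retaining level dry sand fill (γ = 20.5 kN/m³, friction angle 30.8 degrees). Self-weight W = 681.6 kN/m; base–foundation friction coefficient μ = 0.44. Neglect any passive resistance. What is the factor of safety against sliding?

1.80

K_a = tan²(45° − 30.8°/2) = 0.3227.
P_a = ½K_aγH² = 0.5×0.3227×20.5×7.1² = 166.7 kN/m, acting at H/3 = 2.367 m above the base.
FS_sliding = μW / P_a = 0.44×681.6 / 166.7 = 1.799.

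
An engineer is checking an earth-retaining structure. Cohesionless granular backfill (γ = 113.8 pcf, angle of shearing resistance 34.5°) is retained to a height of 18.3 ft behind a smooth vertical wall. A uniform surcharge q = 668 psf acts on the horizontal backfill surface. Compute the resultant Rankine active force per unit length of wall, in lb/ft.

K_a = tan²(45° − φ/2) = 0.2768.
Soil triangle: ½ K_a γ H² = 0.5×0.2768×113.8×18.3² = 5275 lb/ft.
Surcharge rectangle: K_a q H = 0.2768×668×18.3 = 3384 lb/ft.
Total = 5275 + 3384 = 8658 lb/ft.

8660 lb/ft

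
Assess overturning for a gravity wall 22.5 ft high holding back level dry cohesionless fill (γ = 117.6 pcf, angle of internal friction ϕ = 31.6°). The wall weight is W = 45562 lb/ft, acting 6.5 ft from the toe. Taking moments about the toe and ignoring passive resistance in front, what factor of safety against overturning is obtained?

4.25

K_a = tan²(45° − 31.6°/2) = 0.3123.
P_a = ½K_aγH² = 0.5×0.3123×117.6×22.5² = 9298 lb/ft, acting at H/3 = 7.500 ft above the base.
Overturning moment M_o = P_a × H/3 = 9298 × 7.500 = 69730.
Resisting moment M_r = W × 6.5 = 45562 × 6.5 = 296200.
FS_overturning = M_r/M_o = 296200/69730 = 4.247.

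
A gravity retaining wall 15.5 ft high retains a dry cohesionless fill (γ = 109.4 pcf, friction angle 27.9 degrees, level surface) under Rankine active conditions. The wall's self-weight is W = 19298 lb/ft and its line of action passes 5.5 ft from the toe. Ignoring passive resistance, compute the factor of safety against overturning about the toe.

4.31

K_a = tan²(45° − 27.9°/2) = 0.3625.
P_a = ½K_aγH² = 0.5×0.3625×109.4×15.5² = 4763 lb/ft, acting at H/3 = 5.167 ft above the base.
Overturning moment M_o = P_a × H/3 = 4763 × 5.167 = 24610.
Resisting moment M_r = W × 5.5 = 19298 × 5.5 = 106100.
FS_overturning = M_r/M_o = 106100/24610 = 4.313.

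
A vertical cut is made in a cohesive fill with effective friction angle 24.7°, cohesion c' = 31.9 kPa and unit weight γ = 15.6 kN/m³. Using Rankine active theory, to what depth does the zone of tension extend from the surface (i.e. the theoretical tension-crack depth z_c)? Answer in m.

K_a = tan²(45° − 24.7°/2) = 0.4106; √K_a = 0.6408.
The active pressure is zero where K_a γ z = 2c√K_a, so z_c = 2c/(γ√K_a) = 2×31.9/(15.6×0.6408) = 6.383 m.

6.38 m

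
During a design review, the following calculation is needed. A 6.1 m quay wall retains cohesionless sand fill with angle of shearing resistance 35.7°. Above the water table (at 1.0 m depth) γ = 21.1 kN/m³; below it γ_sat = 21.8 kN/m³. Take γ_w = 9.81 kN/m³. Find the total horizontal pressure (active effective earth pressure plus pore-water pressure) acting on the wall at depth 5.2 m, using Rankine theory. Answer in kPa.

60.0 kPa

K_a = (1 − sin φ)/(1 + sin φ) = 0.2630.
γ' = 21.8 − 9.81 = 11.99 kN/m³.
Effective vertical stress at 5.2 m: σ'_v = 21.1×1.0 + 11.99×4.20 = 71.46 kPa.
σ'_h = K_a σ'_v = 0.2630 × 71.46 = 18.79 kPa; u = γ_w × 4.20 = 41.20 kPa.
Total σ_h = 18.79 + 41.20 = 59.99 kPa.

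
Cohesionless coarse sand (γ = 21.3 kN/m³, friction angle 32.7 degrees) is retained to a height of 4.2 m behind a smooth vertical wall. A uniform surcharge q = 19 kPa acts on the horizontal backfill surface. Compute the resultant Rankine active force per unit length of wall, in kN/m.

K_a = tan²(45° − φ/2) = 0.2985.
Soil triangle: ½ K_a γ H² = 0.5×0.2985×21.3×4.2² = 56.08 kN/m.
Surcharge rectangle: K_a q H = 0.2985×19×4.2 = 23.82 kN/m.
Total = 56.08 + 23.82 = 79.90 kN/m.

79.9 kN/m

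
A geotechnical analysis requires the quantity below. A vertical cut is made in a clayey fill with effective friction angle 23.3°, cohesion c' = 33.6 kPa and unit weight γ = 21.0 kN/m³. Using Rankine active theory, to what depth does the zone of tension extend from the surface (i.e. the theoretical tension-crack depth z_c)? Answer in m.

K_a = tan²(45° − 23.3°/2) = 0.4331; √K_a = 0.6581.
The active pressure is zero where K_a γ z = 2c√K_a, so z_c = 2c/(γ√K_a) = 2×33.6/(21.0×0.6581) = 4.862 m.

4.86 m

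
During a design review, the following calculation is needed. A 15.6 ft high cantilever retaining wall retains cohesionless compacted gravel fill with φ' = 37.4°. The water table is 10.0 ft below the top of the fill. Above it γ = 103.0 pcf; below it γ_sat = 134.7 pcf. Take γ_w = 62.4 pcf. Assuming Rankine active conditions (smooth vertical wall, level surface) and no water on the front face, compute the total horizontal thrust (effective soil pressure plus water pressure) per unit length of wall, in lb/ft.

K_a = tan²(45° − φ/2) = 0.2443.
γ' = 134.7 − 62.4 = 72.30 pcf. Depth below WT = 5.6 ft.
σ'_h at WT = K_a γ d_w = 251.6 psf; at base = 251.6 + K_a γ' × 5.6 = 350.5 psf.
P₁ (0–10.0 ft) = ½×251.6×10.0 = 1258. P₂ (10.0–15.6 ft) = ½(251.6+350.5)×5.6 = 1686.
P_w = ½ γ_w h₂² = 0.5×62.4×5.6² = 978.4. Total = 1258+1686+978.4 = 3922 lb/ft.

3920 lb/ft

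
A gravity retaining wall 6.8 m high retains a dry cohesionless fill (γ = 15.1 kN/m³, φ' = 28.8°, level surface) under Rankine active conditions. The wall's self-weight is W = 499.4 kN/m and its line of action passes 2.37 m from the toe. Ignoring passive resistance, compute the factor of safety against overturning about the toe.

4.28

K_a = tan²(45° − 28.8°/2) = 0.3498.
P_a = ½K_aγH² = 0.5×0.3498×15.1×6.8² = 122.1 kN/m, acting at H/3 = 2.267 m above the base.
Overturning moment M_o = P_a × H/3 = 122.1 × 2.267 = 276.8.
Resisting moment M_r = W × 2.37 = 499.4 × 2.37 = 1184.
FS_overturning = M_r/M_o = 1184/276.8 = 4.276.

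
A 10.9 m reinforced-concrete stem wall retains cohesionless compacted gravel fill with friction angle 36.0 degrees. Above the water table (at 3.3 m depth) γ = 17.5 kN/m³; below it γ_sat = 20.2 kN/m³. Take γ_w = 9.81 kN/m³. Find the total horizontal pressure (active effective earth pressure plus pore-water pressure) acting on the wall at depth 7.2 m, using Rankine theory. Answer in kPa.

K_a = (1 − sin φ)/(1 + sin φ) = 0.2596.
γ' = 20.2 − 9.81 = 10.39 kN/m³.
Effective vertical stress at 7.2 m: σ'_v = 17.5×3.3 + 10.39×3.90 = 98.27 kPa.
σ'_h = K_a σ'_v = 0.2596 × 98.27 = 25.51 kPa; u = γ_w × 3.90 = 38.26 kPa.
Total σ_h = 25.51 + 38.26 = 63.77 kPa.

63.8 kPa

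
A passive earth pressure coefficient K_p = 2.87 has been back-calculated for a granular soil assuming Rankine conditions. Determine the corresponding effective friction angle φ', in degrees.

K_p = (1+sin φ)/(1−sin φ) ⇒ sin φ = (K_p − 1)/(K_p + 1) = 0.4832.
φ = arcsin(0.4832) = 28.89°.

28.9°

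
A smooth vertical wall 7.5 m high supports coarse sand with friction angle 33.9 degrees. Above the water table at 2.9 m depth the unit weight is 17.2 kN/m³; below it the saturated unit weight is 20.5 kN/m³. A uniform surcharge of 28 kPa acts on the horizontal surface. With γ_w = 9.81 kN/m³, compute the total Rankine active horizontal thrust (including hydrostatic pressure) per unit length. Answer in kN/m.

281 kN/m

K_a = tan²(45° − φ/2) = 0.2839.
γ' = 20.5 − 9.81 = 10.69 kN/m³. h₂ = H − d_w = 4.6 m.
σ'_h: at surface K_a·q = 7.949; at WT K_a(q+γd_w) = 22.11; at base K_a(q+γd_w+γ'h₂) = 36.07 kPa.
P₁ = ½(7.949+22.11)×2.9 = 43.59; P₂ = ½(22.11+36.07)×4.6 = 133.8; P_w = ½γ_w h₂² = 103.8.
Total = 43.59+133.8+103.8 = 281.2 kN/m.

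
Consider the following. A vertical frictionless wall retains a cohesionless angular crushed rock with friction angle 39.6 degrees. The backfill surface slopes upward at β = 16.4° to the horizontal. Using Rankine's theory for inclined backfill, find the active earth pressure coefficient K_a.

K_a = cos β · (cos β − √(cos²β − cos²φ)) / (cos β + √(cos²β − cos²φ)).
cos β = 0.9593, cos φ = 0.7705, √(cos²β − cos²φ) = 0.5715.
K_a = 0.9593 × (0.9593 − 0.5715)/(0.9593 + 0.5715) = 0.2430.

0.243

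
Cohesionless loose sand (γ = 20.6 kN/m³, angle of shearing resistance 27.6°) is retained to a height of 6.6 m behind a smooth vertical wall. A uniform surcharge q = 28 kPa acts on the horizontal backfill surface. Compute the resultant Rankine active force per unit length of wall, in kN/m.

232 kN/m

K_a = tan²(45° − φ/2) = 0.3668.
Soil triangle: ½ K_a γ H² = 0.5×0.3668×20.6×6.6² = 164.6 kN/m.
Surcharge rectangle: K_a q H = 0.3668×28×6.6 = 67.78 kN/m.
Total = 164.6 + 67.78 = 232.3 kN/m.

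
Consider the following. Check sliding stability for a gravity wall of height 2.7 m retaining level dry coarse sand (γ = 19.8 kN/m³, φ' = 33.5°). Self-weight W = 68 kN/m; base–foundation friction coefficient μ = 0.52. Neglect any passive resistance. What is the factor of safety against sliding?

K_a = tan²(45° − 33.5°/2) = 0.2887.
P_a = ½K_aγH² = 0.5×0.2887×19.8×2.7² = 20.84 kN/m, acting at H/3 = 0.9000 m above the base.
FS_sliding = μW / P_a = 0.52×68 / 20.84 = 1.697.

1.70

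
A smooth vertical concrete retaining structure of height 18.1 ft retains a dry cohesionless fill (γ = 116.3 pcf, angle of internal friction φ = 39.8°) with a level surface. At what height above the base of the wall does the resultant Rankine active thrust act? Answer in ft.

K_a = 0.2194.
The pressure distribution is triangular, so the resultant acts at H/3 above the base = 18.1/3 = 6.033 ft.

6.03 ft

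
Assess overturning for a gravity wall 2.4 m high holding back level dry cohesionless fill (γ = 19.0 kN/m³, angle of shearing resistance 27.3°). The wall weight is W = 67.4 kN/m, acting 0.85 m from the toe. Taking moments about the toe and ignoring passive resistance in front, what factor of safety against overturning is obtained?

3.53

K_a = tan²(45° − 27.3°/2) = 0.3711.
P_a = ½K_aγH² = 0.5×0.3711×19.0×2.4² = 20.31 kN/m, acting at H/3 = 0.8000 m above the base.
Overturning moment M_o = P_a × H/3 = 20.31 × 0.8000 = 16.25.
Resisting moment M_r = W × 0.85 = 67.4 × 0.85 = 57.29.
FS_overturning = M_r/M_o = 57.29/16.25 = 3.526.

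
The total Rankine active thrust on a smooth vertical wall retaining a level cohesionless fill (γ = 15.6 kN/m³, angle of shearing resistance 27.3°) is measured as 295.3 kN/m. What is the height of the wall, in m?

K_a = 0.3711. P_a = ½ K_a γ H² ⇒ H = √(2P_a/(K_a γ)).
H = √(2×295.3/(0.3711×15.6)) = 10.10 m.

10.1 m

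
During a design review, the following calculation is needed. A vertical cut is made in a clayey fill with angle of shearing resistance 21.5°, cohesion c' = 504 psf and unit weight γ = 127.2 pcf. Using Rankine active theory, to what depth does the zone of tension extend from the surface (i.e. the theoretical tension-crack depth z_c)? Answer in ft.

K_a = tan²(45° − 21.5°/2) = 0.4636; √K_a = 0.6809.
The active pressure is zero where K_a γ z = 2c√K_a, so z_c = 2c/(γ√K_a) = 2×504/(127.2×0.6809) = 11.64 ft.

11.6 ft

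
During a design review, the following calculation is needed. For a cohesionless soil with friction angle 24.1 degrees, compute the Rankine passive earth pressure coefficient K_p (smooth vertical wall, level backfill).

2.38

K_p = (1 + sin φ)/(1 − sin φ) = tan²(45° + 24.1°/2) = 2.380.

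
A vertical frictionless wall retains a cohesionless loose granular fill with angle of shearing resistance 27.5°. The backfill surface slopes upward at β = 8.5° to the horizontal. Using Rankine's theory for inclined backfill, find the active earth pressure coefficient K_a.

K_a = cos β · (cos β − √(cos²β − cos²φ)) / (cos β + √(cos²β − cos²φ)).
cos β = 0.9890, cos φ = 0.8870, √(cos²β − cos²φ) = 0.4375.
K_a = 0.9890 × (0.9890 − 0.4375)/(0.9890 + 0.4375) = 0.3824.

0.382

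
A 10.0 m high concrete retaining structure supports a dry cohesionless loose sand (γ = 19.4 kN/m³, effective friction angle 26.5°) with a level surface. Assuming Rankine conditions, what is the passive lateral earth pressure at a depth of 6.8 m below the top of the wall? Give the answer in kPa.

K_p = (1 + sin φ)/(1 − sin φ) = 2.611.
σ_h = K_p γ z = 2.611 × 19.4 × 6.8 = 344.5 kPa.

344 kPa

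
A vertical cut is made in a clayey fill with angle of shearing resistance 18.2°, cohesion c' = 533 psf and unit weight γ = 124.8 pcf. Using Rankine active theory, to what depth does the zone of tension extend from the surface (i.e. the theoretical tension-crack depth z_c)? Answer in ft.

K_a = tan²(45° − 18.2°/2) = 0.5240; √K_a = 0.7239.
The active pressure is zero where K_a γ z = 2c√K_a, so z_c = 2c/(γ√K_a) = 2×533/(124.8×0.7239) = 11.80 ft.

11.8 ft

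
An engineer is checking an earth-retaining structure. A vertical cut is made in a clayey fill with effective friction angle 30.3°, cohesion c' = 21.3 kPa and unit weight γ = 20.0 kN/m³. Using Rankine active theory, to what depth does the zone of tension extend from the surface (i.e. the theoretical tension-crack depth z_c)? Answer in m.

3.71 m

K_a = tan²(45° − 30.3°/2) = 0.3293; √K_a = 0.5739.
The active pressure is zero where K_a γ z = 2c√K_a, so z_c = 2c/(γ√K_a) = 2×21.3/(20.0×0.5739) = 3.712 m.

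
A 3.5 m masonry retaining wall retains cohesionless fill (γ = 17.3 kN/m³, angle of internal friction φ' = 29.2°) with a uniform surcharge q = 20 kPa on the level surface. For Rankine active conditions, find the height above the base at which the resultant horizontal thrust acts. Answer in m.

K_a = 0.3442.
Triangular part P₁ = ½K_aγH² = 36.47 at H/3 = 1.167 m; rectangular part P₂ = K_a q H = 24.09 at H/2 = 1.750 m.
ȳ = (P₁·1.167 + P₂·1.750)/(P₁+P₂) = 1.399 m.

1.40 m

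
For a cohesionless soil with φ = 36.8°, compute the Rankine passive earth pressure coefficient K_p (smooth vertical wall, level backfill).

3.99

K_p = (1 + sin φ)/(1 − sin φ) = tan²(45° + 36.8°/2) = 3.988.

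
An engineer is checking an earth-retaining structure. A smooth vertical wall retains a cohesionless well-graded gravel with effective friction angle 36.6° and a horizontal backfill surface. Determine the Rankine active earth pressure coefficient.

0.253

K_a = (1 − sin φ)/(1 + sin φ) = (1 − sin 36.6°)/(1 + sin 36.6°) = 0.2530.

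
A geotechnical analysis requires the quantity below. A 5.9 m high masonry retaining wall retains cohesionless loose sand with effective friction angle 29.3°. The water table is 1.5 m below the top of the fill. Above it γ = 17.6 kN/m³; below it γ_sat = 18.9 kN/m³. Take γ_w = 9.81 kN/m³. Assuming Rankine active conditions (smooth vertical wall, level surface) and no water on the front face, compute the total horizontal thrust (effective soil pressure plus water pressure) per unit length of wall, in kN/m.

K_a = tan²(45° − φ/2) = 0.3428.
γ' = 18.9 − 9.81 = 9.090 kN/m³. Depth below WT = 4.4 m.
σ'_h at WT = K_a γ d_w = 9.051 kPa; at base = 9.051 + K_a γ' × 4.4 = 22.76 kPa.
P₁ (0–1.5 m) = ½×9.051×1.5 = 6.788. P₂ (1.5–5.9 m) = ½(9.051+22.76)×4.4 = 69.99.
P_w = ½ γ_w h₂² = 0.5×9.81×4.4² = 94.96. Total = 6.788+69.99+94.96 = 171.7 kN/m.

172 kN/m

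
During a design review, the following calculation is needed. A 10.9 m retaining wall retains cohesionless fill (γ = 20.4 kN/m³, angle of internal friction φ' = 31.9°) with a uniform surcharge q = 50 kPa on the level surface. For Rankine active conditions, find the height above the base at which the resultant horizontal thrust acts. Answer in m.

K_a = 0.3085.
Triangular part P₁ = ½K_aγH² = 373.9 at H/3 = 3.633 m; rectangular part P₂ = K_a q H = 168.1 at H/2 = 5.450 m.
ȳ = (P₁·3.633 + P₂·5.450)/(P₁+P₂) = 4.197 m.

4.20 m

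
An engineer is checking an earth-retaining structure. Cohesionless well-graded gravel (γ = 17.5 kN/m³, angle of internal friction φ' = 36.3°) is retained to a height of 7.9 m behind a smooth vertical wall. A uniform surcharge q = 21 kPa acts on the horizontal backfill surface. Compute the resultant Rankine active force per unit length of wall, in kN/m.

182 kN/m

K_a = tan²(45° − φ/2) = 0.2563.
Soil triangle: ½ K_a γ H² = 0.5×0.2563×17.5×7.9² = 139.9 kN/m.
Surcharge rectangle: K_a q H = 0.2563×21×7.9 = 42.52 kN/m.
Total = 139.9 + 42.52 = 182.5 kN/m.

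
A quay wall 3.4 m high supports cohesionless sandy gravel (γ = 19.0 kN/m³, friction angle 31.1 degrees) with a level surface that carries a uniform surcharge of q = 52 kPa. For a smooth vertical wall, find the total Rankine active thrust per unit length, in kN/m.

K_a = tan²(45° − φ/2) = 0.3188.
Soil triangle: ½ K_a γ H² = 0.5×0.3188×19.0×3.4² = 35.01 kN/m.
Surcharge rectangle: K_a q H = 0.3188×52×3.4 = 56.36 kN/m.
Total = 35.01 + 56.36 = 91.37 kN/m.

91.4 kN/m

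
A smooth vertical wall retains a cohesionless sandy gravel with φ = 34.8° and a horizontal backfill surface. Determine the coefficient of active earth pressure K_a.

0.273

K_a = tan²(45° − φ/2) = tan²(27.60°) = 0.2733.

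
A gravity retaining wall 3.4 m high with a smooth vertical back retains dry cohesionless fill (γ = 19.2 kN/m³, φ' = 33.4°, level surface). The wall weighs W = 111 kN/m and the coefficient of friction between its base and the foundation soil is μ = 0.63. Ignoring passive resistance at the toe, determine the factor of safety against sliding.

K_a = tan²(45° − 33.4°/2) = 0.2899.
P_a = ½K_aγH² = 0.5×0.2899×19.2×3.4² = 32.17 kN/m, acting at H/3 = 1.133 m above the base.
FS_sliding = μW / P_a = 0.63×111 / 32.17 = 2.173.

2.17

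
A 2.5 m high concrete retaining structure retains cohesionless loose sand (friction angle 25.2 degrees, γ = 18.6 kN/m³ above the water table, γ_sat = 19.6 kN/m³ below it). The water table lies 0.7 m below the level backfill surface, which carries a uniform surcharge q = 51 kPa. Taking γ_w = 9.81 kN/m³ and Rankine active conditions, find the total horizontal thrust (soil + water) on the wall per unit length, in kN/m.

84.9 kN/m

K_a = tan²(45° − φ/2) = 0.4027.
γ' = 19.6 − 9.81 = 9.790 kN/m³. h₂ = H − d_w = 1.8 m.
σ'_h: at surface K_a·q = 20.54; at WT K_a(q+γd_w) = 25.78; at base K_a(q+γd_w+γ'h₂) = 32.88 kPa.
P₁ = ½(20.54+25.78)×0.7 = 16.21; P₂ = ½(25.78+32.88)×1.8 = 52.80; P_w = ½γ_w h₂² = 15.89.
Total = 16.21+52.80+15.89 = 84.90 kN/m.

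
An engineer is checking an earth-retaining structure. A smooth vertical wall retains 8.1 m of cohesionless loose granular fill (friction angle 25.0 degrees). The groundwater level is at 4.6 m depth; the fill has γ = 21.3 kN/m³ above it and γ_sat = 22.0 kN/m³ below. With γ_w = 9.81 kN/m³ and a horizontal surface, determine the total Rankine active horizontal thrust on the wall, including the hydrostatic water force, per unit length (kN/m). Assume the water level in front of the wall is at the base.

321 kN/m

K_a = tan²(45° − φ/2) = 0.4059.
γ' = 22.0 − 9.81 = 12.19 kN/m³. Depth below WT = 3.5 m.
σ'_h at WT = K_a γ d_w = 39.77 kPa; at base = 39.77 + K_a γ' × 3.5 = 57.08 kPa.
P₁ (0–4.6 m) = ½×39.77×4.6 = 91.46. P₂ (4.6–8.1 m) = ½(39.77+57.08)×3.5 = 169.5.
P_w = ½ γ_w h₂² = 0.5×9.81×3.5² = 60.09. Total = 91.46+169.5+60.09 = 321.0 kN/m.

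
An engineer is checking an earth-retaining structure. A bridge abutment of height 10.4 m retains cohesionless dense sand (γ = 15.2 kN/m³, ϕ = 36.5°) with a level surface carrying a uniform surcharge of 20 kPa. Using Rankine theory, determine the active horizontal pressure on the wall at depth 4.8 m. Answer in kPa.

23.6 kPa

K_a = (1 − sin φ)/(1 + sin φ) = 0.2541.
σ_v = γz + q = 15.2 × 4.8 + 20 = 92.96 kPa.
σ_h = K_a σ_v = 0.2541 × 92.96 = 23.62 kPa.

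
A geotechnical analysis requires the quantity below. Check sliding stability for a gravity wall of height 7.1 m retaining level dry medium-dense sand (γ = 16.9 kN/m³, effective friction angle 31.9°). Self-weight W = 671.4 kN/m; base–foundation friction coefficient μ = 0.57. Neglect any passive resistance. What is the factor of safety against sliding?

K_a = tan²(45° − 31.9°/2) = 0.3085.
P_a = ½K_aγH² = 0.5×0.3085×16.9×7.1² = 131.4 kN/m, acting at H/3 = 2.367 m above the base.
FS_sliding = μW / P_a = 0.57×671.4 / 131.4 = 2.912.

2.91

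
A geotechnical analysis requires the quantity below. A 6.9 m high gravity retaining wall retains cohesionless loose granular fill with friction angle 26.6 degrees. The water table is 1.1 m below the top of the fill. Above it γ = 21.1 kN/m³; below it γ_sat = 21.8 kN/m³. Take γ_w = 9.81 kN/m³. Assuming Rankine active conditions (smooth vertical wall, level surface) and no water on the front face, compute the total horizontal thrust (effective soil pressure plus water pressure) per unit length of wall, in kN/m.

298 kN/m

K_a = tan²(45° − φ/2) = 0.3814.
γ' = 21.8 − 9.81 = 11.99 kN/m³. Depth below WT = 5.8 m.
σ'_h at WT = K_a γ d_w = 8.853 kPa; at base = 8.853 + K_a γ' × 5.8 = 35.38 kPa.
P₁ (0–1.1 m) = ½×8.853×1.1 = 4.869. P₂ (1.1–6.9 m) = ½(8.853+35.38)×5.8 = 128.3.
P_w = ½ γ_w h₂² = 0.5×9.81×5.8² = 165.0. Total = 4.869+128.3+165.0 = 298.1 kN/m.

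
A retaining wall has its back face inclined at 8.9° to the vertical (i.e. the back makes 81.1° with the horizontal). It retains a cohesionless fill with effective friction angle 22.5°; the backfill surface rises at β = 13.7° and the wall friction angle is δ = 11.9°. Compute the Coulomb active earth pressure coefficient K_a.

0.608

K_a = sin²(α+φ) / [sin²α · sin(α−δ) · (1 + √{sin(φ+δ)sin(φ−β) / (sin(α−δ)sin(α+β))})²].
With α = 81.1°, φ = 22.5°, δ = 11.9°, β = 13.7°: K_a = 0.6083.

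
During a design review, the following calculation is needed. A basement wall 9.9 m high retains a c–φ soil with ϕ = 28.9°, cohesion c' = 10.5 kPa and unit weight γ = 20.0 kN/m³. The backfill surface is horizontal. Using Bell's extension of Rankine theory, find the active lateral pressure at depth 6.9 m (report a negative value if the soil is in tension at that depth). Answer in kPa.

K_a = (1 − sin φ)/(1 + sin φ) = 0.3484.
σ_a = K_a γ z − 2c√K_a = 0.3484×20.0×6.9 − 2×10.5×0.5902 = 35.68 kPa.

35.7 kPa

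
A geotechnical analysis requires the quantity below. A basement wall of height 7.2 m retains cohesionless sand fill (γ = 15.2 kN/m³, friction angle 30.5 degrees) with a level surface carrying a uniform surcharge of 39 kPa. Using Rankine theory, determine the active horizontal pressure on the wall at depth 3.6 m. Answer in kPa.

K_a = (1 − sin φ)/(1 + sin φ) = 0.3267.
σ_v = γz + q = 15.2 × 3.6 + 39 = 93.72 kPa.
σ_h = K_a σ_v = 0.3267 × 93.72 = 30.62 kPa.

30.6 kPa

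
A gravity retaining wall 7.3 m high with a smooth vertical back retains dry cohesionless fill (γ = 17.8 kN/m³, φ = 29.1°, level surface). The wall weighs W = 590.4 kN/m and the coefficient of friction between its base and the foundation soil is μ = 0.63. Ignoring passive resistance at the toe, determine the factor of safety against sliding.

2.27

K_a = tan²(45° − 29.1°/2) = 0.3456.
P_a = ½K_aγH² = 0.5×0.3456×17.8×7.3² = 163.9 kN/m, acting at H/3 = 2.433 m above the base.
FS_sliding = μW / P_a = 0.63×590.4 / 163.9 = 2.269.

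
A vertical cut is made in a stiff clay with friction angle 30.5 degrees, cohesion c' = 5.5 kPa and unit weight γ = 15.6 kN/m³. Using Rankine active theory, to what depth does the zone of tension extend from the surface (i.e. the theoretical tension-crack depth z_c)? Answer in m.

K_a = tan²(45° − 30.5°/2) = 0.3267; √K_a = 0.5715.
The active pressure is zero where K_a γ z = 2c√K_a, so z_c = 2c/(γ√K_a) = 2×5.5/(15.6×0.5715) = 1.234 m.

1.23 m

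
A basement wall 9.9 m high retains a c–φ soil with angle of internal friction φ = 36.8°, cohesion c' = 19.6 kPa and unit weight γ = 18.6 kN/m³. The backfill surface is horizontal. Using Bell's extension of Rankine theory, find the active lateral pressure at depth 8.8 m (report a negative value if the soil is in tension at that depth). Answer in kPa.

K_a = (1 − sin φ)/(1 + sin φ) = 0.2508.
σ_a = K_a γ z − 2c√K_a = 0.2508×18.6×8.8 − 2×19.6×0.5008 = 21.42 kPa.

21.4 kPa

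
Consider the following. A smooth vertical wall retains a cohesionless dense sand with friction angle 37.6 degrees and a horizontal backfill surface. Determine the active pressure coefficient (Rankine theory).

K_a = tan²(45° − φ/2) = tan²(26.20°) = 0.2421.

0.242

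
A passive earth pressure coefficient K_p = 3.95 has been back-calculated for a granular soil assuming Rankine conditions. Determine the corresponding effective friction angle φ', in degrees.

K_p = (1+sin φ)/(1−sin φ) ⇒ sin φ = (K_p − 1)/(K_p + 1) = 0.5960.
φ = arcsin(0.5960) = 36.58°.

36.6°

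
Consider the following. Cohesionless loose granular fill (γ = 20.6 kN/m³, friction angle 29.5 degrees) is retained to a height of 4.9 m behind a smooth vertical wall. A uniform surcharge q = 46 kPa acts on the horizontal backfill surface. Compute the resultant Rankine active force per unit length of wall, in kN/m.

K_a = tan²(45° − φ/2) = 0.3401.
Soil triangle: ½ K_a γ H² = 0.5×0.3401×20.6×4.9² = 84.11 kN/m.
Surcharge rectangle: K_a q H = 0.3401×46×4.9 = 76.66 kN/m.
Total = 84.11 + 76.66 = 160.8 kN/m.

161 kN/m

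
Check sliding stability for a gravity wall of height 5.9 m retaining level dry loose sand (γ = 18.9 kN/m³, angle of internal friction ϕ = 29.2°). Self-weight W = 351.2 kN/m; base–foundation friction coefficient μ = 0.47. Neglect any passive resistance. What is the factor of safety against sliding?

1.46

K_a = tan²(45° − 29.2°/2) = 0.3442.
P_a = ½K_aγH² = 0.5×0.3442×18.9×5.9² = 113.2 kN/m, acting at H/3 = 1.967 m above the base.
FS_sliding = μW / P_a = 0.47×351.2 / 113.2 = 1.458.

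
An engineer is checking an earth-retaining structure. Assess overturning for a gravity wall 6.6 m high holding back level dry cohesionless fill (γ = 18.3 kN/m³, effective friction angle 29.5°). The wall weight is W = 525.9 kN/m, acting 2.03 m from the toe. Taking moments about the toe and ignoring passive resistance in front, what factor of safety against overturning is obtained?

K_a = tan²(45° − 29.5°/2) = 0.3401.
P_a = ½K_aγH² = 0.5×0.3401×18.3×6.6² = 135.6 kN/m, acting at H/3 = 2.200 m above the base.
Overturning moment M_o = P_a × H/3 = 135.6 × 2.200 = 298.2.
Resisting moment M_r = W × 2.03 = 525.9 × 2.03 = 1068.
FS_overturning = M_r/M_o = 1068/298.2 = 3.580.

3.58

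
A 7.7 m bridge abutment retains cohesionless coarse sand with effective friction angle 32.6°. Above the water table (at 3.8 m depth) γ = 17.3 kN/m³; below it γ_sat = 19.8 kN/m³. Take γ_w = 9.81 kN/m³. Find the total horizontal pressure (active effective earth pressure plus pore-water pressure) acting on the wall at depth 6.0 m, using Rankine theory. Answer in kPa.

47.9 kPa

K_a = (1 − sin φ)/(1 + sin φ) = 0.2997.
γ' = 19.8 − 9.81 = 9.990 kN/m³.
Effective vertical stress at 6.0 m: σ'_v = 17.3×3.8 + 9.990×2.20 = 87.72 kPa.
σ'_h = K_a σ'_v = 0.2997 × 87.72 = 26.29 kPa; u = γ_w × 2.20 = 21.58 kPa.
Total σ_h = 26.29 + 21.58 = 47.87 kPa.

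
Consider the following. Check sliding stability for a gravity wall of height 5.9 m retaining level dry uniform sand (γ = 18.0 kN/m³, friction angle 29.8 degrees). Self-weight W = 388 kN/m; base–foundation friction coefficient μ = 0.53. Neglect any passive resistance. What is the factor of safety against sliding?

K_a = tan²(45° − 29.8°/2) = 0.3360.
P_a = ½K_aγH² = 0.5×0.3360×18.0×5.9² = 105.3 kN/m, acting at H/3 = 1.967 m above the base.
FS_sliding = μW / P_a = 0.53×388 / 105.3 = 1.953.

1.95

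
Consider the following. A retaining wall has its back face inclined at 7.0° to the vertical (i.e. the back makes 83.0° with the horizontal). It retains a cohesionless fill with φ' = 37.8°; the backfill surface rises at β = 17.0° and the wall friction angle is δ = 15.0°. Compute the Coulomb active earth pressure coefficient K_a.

K_a = sin²(α+φ) / [sin²α · sin(α−δ) · (1 + √{sin(φ+δ)sin(φ−β) / (sin(α−δ)sin(α+β))})²].
With α = 83.0°, φ = 37.8°, δ = 15.0°, β = 17.0°: K_a = 0.3334.

0.333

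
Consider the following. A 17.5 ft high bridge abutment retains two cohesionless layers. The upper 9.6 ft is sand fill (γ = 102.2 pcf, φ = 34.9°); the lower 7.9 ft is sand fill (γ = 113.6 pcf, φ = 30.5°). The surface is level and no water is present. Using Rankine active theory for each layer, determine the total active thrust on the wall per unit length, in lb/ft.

K_a1 = tan²(45°−34.9°/2) = 0.2721; K_a2 = tan²(45°−30.5°/2) = 0.3267.
Layer 1: σ at base = K_a1 γ₁ h₁ = 267.0 psf; P₁ = ½×267.0×9.6 = 1282.
Layer 2: σ_v at top = γ₁h₁ = 981.1; σ_h top = K_a2×981.1 = 320.5; σ_h base = K_a2×(981.1+113.6×7.9) = 613.7.
P₂ = ½(320.5+613.7)×7.9 = 3690. Total P_a = 1282+3690 = 4972 lb/ft.

4970 lb/ft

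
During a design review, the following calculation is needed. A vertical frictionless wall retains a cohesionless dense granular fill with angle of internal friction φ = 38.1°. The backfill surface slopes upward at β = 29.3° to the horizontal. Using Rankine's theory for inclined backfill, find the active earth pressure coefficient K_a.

K_a = cos β · (cos β − √(cos²β − cos²φ)) / (cos β + √(cos²β − cos²φ)).
cos β = 0.8721, cos φ = 0.7869, √(cos²β − cos²φ) = 0.3758.
K_a = 0.8721 × (0.8721 − 0.3758)/(0.8721 + 0.3758) = 0.3468.

0.347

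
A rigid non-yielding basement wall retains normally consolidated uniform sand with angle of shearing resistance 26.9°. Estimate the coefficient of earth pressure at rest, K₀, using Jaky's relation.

K₀ = 1 − sin φ' = 1 − sin 26.9° = 0.5476.

0.548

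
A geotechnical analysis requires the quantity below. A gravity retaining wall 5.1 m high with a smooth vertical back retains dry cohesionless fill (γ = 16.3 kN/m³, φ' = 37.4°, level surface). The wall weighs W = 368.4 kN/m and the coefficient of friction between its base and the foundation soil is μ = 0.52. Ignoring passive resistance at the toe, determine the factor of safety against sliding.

K_a = tan²(45° − 37.4°/2) = 0.2443.
P_a = ½K_aγH² = 0.5×0.2443×16.3×5.1² = 51.78 kN/m, acting at H/3 = 1.700 m above the base.
FS_sliding = μW / P_a = 0.52×368.4 / 51.78 = 3.700.

3.70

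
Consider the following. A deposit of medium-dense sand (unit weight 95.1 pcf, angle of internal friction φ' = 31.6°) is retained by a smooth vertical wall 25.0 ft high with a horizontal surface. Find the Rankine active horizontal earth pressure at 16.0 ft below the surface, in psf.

475 psf

K_a = (1 − sin φ)/(1 + sin φ) = 0.3123.
σ_h = K_a γ z = 0.3123 × 95.1 × 16.0 = 475.3 psf.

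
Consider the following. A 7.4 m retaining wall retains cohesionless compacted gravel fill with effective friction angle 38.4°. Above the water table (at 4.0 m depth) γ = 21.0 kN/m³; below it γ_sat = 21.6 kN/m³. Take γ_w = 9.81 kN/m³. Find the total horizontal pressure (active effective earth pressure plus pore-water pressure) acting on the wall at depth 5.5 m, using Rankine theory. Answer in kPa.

K_a = (1 − sin φ)/(1 + sin φ) = 0.2337.
γ' = 21.6 − 9.81 = 11.79 kN/m³.
Effective vertical stress at 5.5 m: σ'_v = 21.0×4.0 + 11.79×1.50 = 101.7 kPa.
σ'_h = K_a σ'_v = 0.2337 × 101.7 = 23.76 kPa; u = γ_w × 1.50 = 14.71 kPa.
Total σ_h = 23.76 + 14.71 = 38.48 kPa.

38.5 kPa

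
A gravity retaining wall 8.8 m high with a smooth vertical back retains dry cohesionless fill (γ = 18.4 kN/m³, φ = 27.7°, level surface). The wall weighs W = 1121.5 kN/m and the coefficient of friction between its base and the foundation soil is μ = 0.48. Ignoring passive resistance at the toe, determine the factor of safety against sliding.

K_a = tan²(45° − 27.7°/2) = 0.3653.
P_a = ½K_aγH² = 0.5×0.3653×18.4×8.8² = 260.3 kN/m, acting at H/3 = 2.933 m above the base.
FS_sliding = μW / P_a = 0.48×1121.5 / 260.3 = 2.068.

2.07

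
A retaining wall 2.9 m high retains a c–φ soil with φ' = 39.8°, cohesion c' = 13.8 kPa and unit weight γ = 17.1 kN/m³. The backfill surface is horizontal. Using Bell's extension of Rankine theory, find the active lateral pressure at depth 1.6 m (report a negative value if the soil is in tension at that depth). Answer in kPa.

K_a = (1 − sin φ)/(1 + sin φ) = 0.2194.
σ_a = K_a γ z − 2c√K_a = 0.2194×17.1×1.6 − 2×13.8×0.4684 = -6.925 kPa.

-6.93 kPa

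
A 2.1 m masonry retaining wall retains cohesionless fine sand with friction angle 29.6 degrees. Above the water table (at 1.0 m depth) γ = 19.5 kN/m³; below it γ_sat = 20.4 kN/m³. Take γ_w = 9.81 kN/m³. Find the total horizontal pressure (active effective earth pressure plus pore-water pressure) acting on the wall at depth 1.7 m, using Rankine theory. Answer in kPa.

K_a = (1 − sin φ)/(1 + sin φ) = 0.3387.
γ' = 20.4 − 9.81 = 10.59 kN/m³.
Effective vertical stress at 1.7 m: σ'_v = 19.5×1.0 + 10.59×0.700 = 26.91 kPa.
σ'_h = K_a σ'_v = 0.3387 × 26.91 = 9.117 kPa; u = γ_w × 0.700 = 6.867 kPa.
Total σ_h = 9.117 + 6.867 = 15.98 kPa.

16.0 kPa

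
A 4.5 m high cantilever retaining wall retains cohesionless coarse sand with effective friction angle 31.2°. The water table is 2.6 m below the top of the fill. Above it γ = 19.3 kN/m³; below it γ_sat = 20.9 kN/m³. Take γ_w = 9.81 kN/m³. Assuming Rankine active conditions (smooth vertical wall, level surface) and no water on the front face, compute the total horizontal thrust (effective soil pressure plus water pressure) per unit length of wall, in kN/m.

75.0 kN/m

K_a = tan²(45° − φ/2) = 0.3175.
γ' = 20.9 − 9.81 = 11.09 kN/m³. Depth below WT = 1.9 m.
σ'_h at WT = K_a γ d_w = 15.93 kPa; at base = 15.93 + K_a γ' × 1.9 = 22.62 kPa.
P₁ (0–2.6 m) = ½×15.93×2.6 = 20.71. P₂ (2.6–4.5 m) = ½(15.93+22.62)×1.9 = 36.63.
P_w = ½ γ_w h₂² = 0.5×9.81×1.9² = 17.71. Total = 20.71+36.63+17.71 = 75.05 kN/m.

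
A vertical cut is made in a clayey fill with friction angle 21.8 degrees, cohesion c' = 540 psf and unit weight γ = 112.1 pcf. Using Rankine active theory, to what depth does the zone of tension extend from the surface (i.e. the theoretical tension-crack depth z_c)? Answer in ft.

14.2 ft

K_a = tan²(45° − 21.8°/2) = 0.4584; √K_a = 0.6771.
The active pressure is zero where K_a γ z = 2c√K_a, so z_c = 2c/(γ√K_a) = 2×540/(112.1×0.6771) = 14.23 ft.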